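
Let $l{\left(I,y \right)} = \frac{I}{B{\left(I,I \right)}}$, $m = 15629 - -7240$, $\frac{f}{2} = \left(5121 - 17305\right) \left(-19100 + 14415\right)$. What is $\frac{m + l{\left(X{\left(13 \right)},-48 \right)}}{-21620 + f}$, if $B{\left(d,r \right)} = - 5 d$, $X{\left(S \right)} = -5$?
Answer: $\frac{28586}{142678075} \approx 0.00020035$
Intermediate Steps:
$f = 114164080$ ($f = 2 \left(5121 - 17305\right) \left(-19100 + 14415\right) = 2 \left(\left(-12184\right) \left(-4685\right)\right) = 2 \cdot 57082040 = 114164080$)
$m = 22869$ ($m = 15629 + 7240 = 22869$)
$l{\left(I,y \right)} = - \frac{1}{5}$ ($l{\left(I,y \right)} = \frac{I}{\left(-5\right) I} = I \left(- \frac{1}{5 I}\right) = - \frac{1}{5}$)
$\frac{m + l{\left(X{\left(13 \right)},-48 \right)}}{-21620 + f} = \frac{22869 - \frac{1}{5}}{-21620 + 114164080} = \frac{114344}{5 \cdot 114142460} = \frac{114344}{5} \cdot \frac{1}{114142460} = \frac{28586}{142678075}$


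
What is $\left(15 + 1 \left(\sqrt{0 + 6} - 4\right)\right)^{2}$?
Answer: $\left(11 + \sqrt{6}\right)^{2} \approx 180.89$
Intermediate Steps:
$\left(15 + 1 \left(\sqrt{0 + 6} - 4\right)\right)^{2} = \left(15 + 1 \left(\sqrt{6} - 4\right)\right)^{2} = \left(15 + 1 \left(-4 + \sqrt{6}\right)\right)^{2} = \left(15 - \left(4 - \sqrt{6}\right)\right)^{2} = \left(11 + \sqrt{6}\right)^{2}$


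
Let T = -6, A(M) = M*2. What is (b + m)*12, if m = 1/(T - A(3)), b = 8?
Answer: 95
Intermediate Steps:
A(M) = 2*M
m = -1/12 (m = 1/(-6 - 2*3) = 1/(-6 - 1*6) = 1/(-6 - 6) = 1/(-12) = -1/12 ≈ -0.083333)
(b + m)*12 = (8 - 1/12)*12 = (95/12)*12 = 95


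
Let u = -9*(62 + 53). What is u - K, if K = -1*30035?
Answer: 29000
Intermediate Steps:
u = -1035 (u = -9*115 = -1035)
K = -30035
u - K = -1035 - 1*(-30035) = -1035 + 30035 = 29000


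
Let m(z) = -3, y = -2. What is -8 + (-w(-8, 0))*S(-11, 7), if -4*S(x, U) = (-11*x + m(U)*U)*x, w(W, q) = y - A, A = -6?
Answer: -1108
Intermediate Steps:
w(W, q) = 4 (w(W, q) = -2 - 1*(-6) = -2 + 6 = 4)
S(x, U) = -x*(-11*x - 3*U)/4 (S(x, U) = -(-11*x - 3*U)*x/4 = -x*(-11*x - 3*U)/4)
-8 + (-w(-8, 0))*S(-11, 7) = -8 + (-1*4)*((¼)*(-11)*(3*7 + 11*(-11))) = -8 - (-11)*(21 - 121) = -8 - (-11)*(-100) = -8 - 4*275 = -8 - 1100 = -1108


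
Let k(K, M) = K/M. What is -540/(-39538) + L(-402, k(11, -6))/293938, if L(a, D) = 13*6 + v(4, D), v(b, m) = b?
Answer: 764003/54819437 ≈ 0.013937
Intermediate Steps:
L(a, D) = 82 (L(a, D) = 13*6 + 4 = 78 + 4 = 82)
-540/(-39538) + L(-402, k(11, -6))/293938 = -540/(-39538) + 82/293938 = -540*(-1/39538) + 82*(1/293938) = 270/19769 + 41/146969 = 764003/54819437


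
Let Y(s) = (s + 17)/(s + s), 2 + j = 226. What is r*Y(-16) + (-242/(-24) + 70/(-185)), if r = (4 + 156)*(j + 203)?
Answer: -943631/444 ≈ -2125.3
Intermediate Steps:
j = 224 (j = -2 + 226 = 224)
Y(s) = (17 + s)/(2*s) (Y(s) = (17 + s)/((2*s)) = (17 + s)*(1/(2*s)) = (17 + s)/(2*s))
r = 68320 (r = (4 + 156)*(224 + 203) = 160*427 = 68320)
r*Y(-16) + (-242/(-24) + 70/(-185)) = 68320*((½)*(17 - 16)/(-16)) + (-242/(-24) + 70/(-185)) = 68320*((½)*(-1/16)*1) + (-242*(-1/24) + 70*(-1/185)) = 68320*(-1/32) + (121/12 - 14/37) = -2135 + 4309/444 = -943631/444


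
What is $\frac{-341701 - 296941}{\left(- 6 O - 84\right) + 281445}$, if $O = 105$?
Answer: $- \frac{638642}{280731} \approx -2.2749$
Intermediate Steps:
$\frac{-341701 - 296941}{\left(- 6 O - 84\right) + 281445} = \frac{-341701 - 296941}{\left(\left(-6\right) 105 - 84\right) + 281445} = - \frac{638642}{\left(-630 - 84\right) + 281445} = - \frac{638642}{-714 + 281445} = - \frac{638642}{280731}$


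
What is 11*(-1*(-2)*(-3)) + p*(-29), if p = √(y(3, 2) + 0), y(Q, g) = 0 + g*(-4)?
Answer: -66 - 58*I*√2 ≈ -66.0 - 82.024*I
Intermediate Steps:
y(Q, g) = -4*g (y(Q, g) = 0 - 4*g = -4*g)
p = 2*I*√2 (p = √(-4*2 + 0) = √(-8 + 0) = √(-8) = 2*I*√2 ≈ 2.8284*I)
11*(-1*(-2)*(-3)) + p*(-29) = 11*(-1*(-2)*(-3)) + (2*I*√2)*(-29) = 11*(2*(-3)) - 58*I*√2 = 11*(-6) - 58*I*√2 = -66 - 58*I*√2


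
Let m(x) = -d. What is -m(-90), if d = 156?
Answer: 156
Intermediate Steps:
m(x) = -156 (m(x) = -1*156 = -156)
-m(-90) = -1*(-156) = 156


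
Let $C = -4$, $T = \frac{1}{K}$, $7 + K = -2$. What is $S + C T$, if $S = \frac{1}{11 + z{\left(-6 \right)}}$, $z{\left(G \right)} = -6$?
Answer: $\frac{29}{45} \approx 0.64444$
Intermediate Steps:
$K = -9$ ($K = -7 - 2 = -9$)
$T = - \frac{1}{9}$ ($T = \frac{1}{-9} = - \frac{1}{9} \approx -0.11111$)
$S = \frac{1}{5}$ ($S = \frac{1}{11 - 6} = \frac{1}{5} \approx 0.2$)
$S + C T = \frac{1}{5} - - \frac{4}{9} = \frac{1}{5} + \frac{4}{9} = \frac{29}{45}$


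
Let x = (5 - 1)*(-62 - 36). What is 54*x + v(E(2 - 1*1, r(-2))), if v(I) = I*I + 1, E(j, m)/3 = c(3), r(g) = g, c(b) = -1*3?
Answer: -21086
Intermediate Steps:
c(b) = -3
E(j, m) = -9 (E(j, m) = 3*(-3) = -9)
v(I) = 1 + I² (v(I) = I² + 1 = 1 + I²)
x = -392 (x = 4*(-98) = -392)
54*x + v(E(2 - 1*1, r(-2))) = 54*(-392) + (1 + (-9)²) = -21168 + (1 + 81) = -21168 + 82 = -21086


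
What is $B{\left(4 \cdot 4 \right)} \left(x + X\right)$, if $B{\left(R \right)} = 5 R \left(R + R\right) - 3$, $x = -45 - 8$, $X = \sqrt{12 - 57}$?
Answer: $-135521 + 7671 i \sqrt{5} \approx -1.3552 \cdot 10^{5} + 17153.0 i$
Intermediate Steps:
$X = 3 i \sqrt{5}$ ($X = \sqrt{-45} = 3 i \sqrt{5} \approx 6.7082 i$)
$x = -53$
$B{\left(R \right)} = -3 + 10 R^{2}$ ($B{\left(R \right)} = 5 R 2 R - 3 = 5 \cdot 2 R^{2} - 3 = 10 R^{2} - 3 = -3 + 10 R^{2}$)
$B{\left(4 \cdot 4 \right)} \left(x + X\right) = \left(-3 + 10 \left(4 \cdot 4\right)^{2}\right) \left(-53 + 3 i \sqrt{5}\right) = \left(-3 + 10 \cdot 16^{2}\right) \left(-53 + 3 i \sqrt{5}\right) = \left(-3 + 10 \cdot 256\right) \left(-53 + 3 i \sqrt{5}\right) = \left(-3 + 2560\right) \left(-53 + 3 i \sqrt{5}\right) = 2557 \left(-53 + 3 i \sqrt{5}\right) = -135521 + 7671 i \sqrt{5}$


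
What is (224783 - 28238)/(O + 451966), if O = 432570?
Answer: 196545/884536 ≈ 0.22220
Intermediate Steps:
(224783 - 28238)/(O + 451966) = (224783 - 28238)/(432570 + 451966) = 196545/884536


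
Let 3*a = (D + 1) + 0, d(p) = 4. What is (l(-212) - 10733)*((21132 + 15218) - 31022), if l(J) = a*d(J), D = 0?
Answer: -57178320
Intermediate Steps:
a = ⅓ (a = ((0 + 1) + 0)/3 = (1 + 0)/3 = (⅓)*1 = ⅓ ≈ 0.33333)
l(J) = 4/3 (l(J) = (⅓)*4 = 4/3)
(l(-212) - 10733)*((21132 + 15218) - 31022) = (4/3 - 10733)*((21132 + 15218) - 31022) = -32195*(36350 - 31022)/3 = -32195/3*5328 = -57178320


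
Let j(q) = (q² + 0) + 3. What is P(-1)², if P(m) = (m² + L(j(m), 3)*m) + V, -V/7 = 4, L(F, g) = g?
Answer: 900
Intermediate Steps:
j(q) = 3 + q² (j(q) = q² + 3 = 3 + q²)
V = -28 (V = -7*4 = -28)
P(m) = -28 + m² + 3*m (P(m) = (m² + 3*m) - 28 = -28 + m² + 3*m)
P(-1)² = (-28 + (-1)² + 3*(-1))² = (-28 + 1 - 3)² = (-30)² = 900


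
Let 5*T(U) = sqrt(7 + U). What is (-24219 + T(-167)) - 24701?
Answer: -48920 + 4*I*sqrt(10)/5 ≈ -48920.0 + 2.5298*I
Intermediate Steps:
T(U) = sqrt(7 + U)/5
(-24219 + T(-167)) - 24701 = (-24219 + sqrt(7 - 167)/5) - 24701 = (-24219 + sqrt(-160)/5) - 24701 = (-24219 + (4*I*sqrt(10))/5) - 24701 = (-24219 + 4*I*sqrt(10)/5) - 24701 = -48920 + 4*I*sqrt(10)/5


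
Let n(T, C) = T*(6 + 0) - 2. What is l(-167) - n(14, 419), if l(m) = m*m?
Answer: 27807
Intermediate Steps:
l(m) = m**2
n(T, C) = -2 + 6*T (n(T, C) = T*6 - 2 = 6*T - 2 = -2 + 6*T)
l(-167) - n(14, 419) = (-167)**2 - (-2 + 6*14) = 27889 - (-2 + 84) = 27889 - 1*82 = 27889 - 82 = 27807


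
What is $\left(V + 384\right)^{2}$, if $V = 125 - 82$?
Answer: $182329$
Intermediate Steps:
$V = 43$
$\left(V + 384\right)^{2} = \left(43 + 384\right)^{2} = 427^{2} = 182329$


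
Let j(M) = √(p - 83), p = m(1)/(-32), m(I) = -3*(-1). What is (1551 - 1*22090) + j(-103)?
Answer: -20539 + I*√5318/8 ≈ -20539.0 + 9.1156*I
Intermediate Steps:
m(I) = 3
p = -3/32 (p = 3/(-32) = 3*(-1/32) = -3/32 ≈ -0.093750)
j(M) = I*√5318/8 (j(M) = √(-3/32 - 83) = √(-2659/32) = I*√5318/8)
(1551 - 1*22090) + j(-103) = (1551 - 1*22090) + I*√5318/8 = (1551 - 22090) + I*√5318/8 = -20539 + I*√5318/8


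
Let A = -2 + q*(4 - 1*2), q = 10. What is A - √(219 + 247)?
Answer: 18 - √466 ≈ -3.5870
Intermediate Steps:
A = 18 (A = -2 + 10*(4 - 1*2) = -2 + 10*(4 - 2) = -2 + 10*2 = -2 + 20 = 18)
A - √(219 + 247) = 18 - √(219 + 247) = 18 - √466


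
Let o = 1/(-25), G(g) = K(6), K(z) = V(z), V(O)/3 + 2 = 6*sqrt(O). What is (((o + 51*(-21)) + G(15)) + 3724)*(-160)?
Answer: -2117568/5 - 2880*sqrt(6) ≈ -4.3057e+5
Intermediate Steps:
V(O) = -6 + 18*sqrt(O) (V(O) = -6 + 3*(6*sqrt(O)) = -6 + 18*sqrt(O))
K(z) = -6 + 18*sqrt(z)
G(g) = -6 + 18*sqrt(6)
o = -1/25 ≈ -0.040000
(((o + 51*(-21)) + G(15)) + 3724)*(-160) = (((-1/25 + 51*(-21)) + (-6 + 18*sqrt(6))) + 3724)*(-160) = (((-1/25 - 1071) + (-6 + 18*sqrt(6))) + 3724)*(-160) = ((-26776/25 + (-6 + 18*sqrt(6))) + 3724)*(-160) = ((-26926/25 + 18*sqrt(6)) + 3724)*(-160) = (66174/25 + 18*sqrt(6))*(-160) = -2117568/5 - 2880*sqrt(6)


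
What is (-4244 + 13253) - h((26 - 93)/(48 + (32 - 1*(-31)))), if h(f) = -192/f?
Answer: 582291/67 ≈ 8690.9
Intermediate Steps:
(-4244 + 13253) - h((26 - 93)/(48 + (32 - 1*(-31)))) = (-4244 + 13253) - (-192)/((26 - 93)/(48 + (32 - 1*(-31)))) = 9009 - (-192)/((-67/(48 + (32 + 31)))) = 9009 - (-192)/((-67/(48 + 63))) = 9009 - (-192)/((-67/111)) = 9009 - (-192)/((-67*1/111)) = 9009 - (-192)/(-67/111) = 9009 - (-192)*(-111)/67 = 9009 - 1*21312/67 = 9009 - 21312/67 = 582291/67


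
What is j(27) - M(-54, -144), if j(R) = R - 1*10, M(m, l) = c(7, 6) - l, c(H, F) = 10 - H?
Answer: -130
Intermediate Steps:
M(m, l) = 3 - l (M(m, l) = (10 - 1*7) - l = (10 - 7) - l = 3 - l)
j(R) = -10 + R (j(R) = R - 10 = -10 + R)
j(27) - M(-54, -144) = (-10 + 27) - (3 - 1*(-144)) = 17 - (3 + 144) = 17 - 1*147 = 17 - 147 = -130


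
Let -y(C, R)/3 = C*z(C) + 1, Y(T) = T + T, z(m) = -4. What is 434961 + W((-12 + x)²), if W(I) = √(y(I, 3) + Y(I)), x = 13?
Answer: 434961 + √11 ≈ 4.3496e+5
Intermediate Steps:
Y(T) = 2*T
y(C, R) = -3 + 12*C (y(C, R) = -3*(C*(-4) + 1) = -3*(-4*C + 1) = -3*(1 - 4*C) = -3 + 12*C)
W(I) = √(-3 + 14*I) (W(I) = √((-3 + 12*I) + 2*I) = √(-3 + 14*I))
434961 + W((-12 + x)²) = 434961 + √(-3 + 14*(-12 + 13)²) = 434961 + √(-3 + 14*1²) = 434961 + √(-3 + 14*1) = 434961 + √(-3 + 14) = 434961 + √11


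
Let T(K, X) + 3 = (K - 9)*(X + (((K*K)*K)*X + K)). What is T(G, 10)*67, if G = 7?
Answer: -462099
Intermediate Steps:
T(K, X) = -3 + (-9 + K)*(K + X + X*K³) (T(K, X) = -3 + (K - 9)*(X + (((K*K)*K)*X + K)) = -3 + (-9 + K)*(X + ((K²*K)*X + K)) = -3 + (-9 + K)*(X + (K³*X + K)) = -3 + (-9 + K)*(X + (X*K³ + K)) = -3 + (-9 + K)*(X + (K + X*K³)) = -3 + (-9 + K)*(K + X + X*K³))
T(G, 10)*67 = (-3 + 7² - 9*7 - 9*10 + 7*10 + 10*7⁴ - 9*10*7³)*67 = (-3 + 49 - 63 - 90 + 70 + 10*2401 - 9*10*343)*67 = (-3 + 49 - 63 - 90 + 70 + 24010 - 30870)*67 = -6897*67 = -462099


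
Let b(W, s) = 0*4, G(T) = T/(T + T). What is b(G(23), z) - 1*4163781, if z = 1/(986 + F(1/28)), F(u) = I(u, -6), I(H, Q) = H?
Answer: -4163781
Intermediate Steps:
F(u) = u
G(T) = ½ (G(T) = T/((2*T)) = (1/(2*T))*T = ½)
z = 28/27609 (z = 1/(986 + 1/28) = 1/(27609/28) = 28/27609 ≈ 0.0010142)
b(W, s) = 0
b(G(23), z) - 1*4163781 = 0 - 1*4163781 = 0 - 4163781 = -4163781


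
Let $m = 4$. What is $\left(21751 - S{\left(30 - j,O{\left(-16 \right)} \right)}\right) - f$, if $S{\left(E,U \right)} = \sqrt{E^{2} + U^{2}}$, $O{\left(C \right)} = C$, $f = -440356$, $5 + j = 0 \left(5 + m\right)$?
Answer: $462107 - \sqrt{1481} \approx 4.6207 \cdot 10^{5}$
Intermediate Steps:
$j = -5$ ($j = -5 + 0 \left(5 + 4\right) = -5 + 0 \cdot 9 = -5 + 0 = -5$)
$\left(21751 - S{\left(30 - j,O{\left(-16 \right)} \right)}\right) - f = \left(21751 - \sqrt{\left(30 - -5\right)^{2} + \left(-16\right)^{2}}\right) - -440356 = \left(21751 - \sqrt{\left(30 + 5\right)^{2} + 256}\right) + 440356 = \left(21751 - \sqrt{35^{2} + 256}\right) + 440356 = \left(21751 - \sqrt{1225 + 256}\right) + 440356 = \left(21751 - \sqrt{1481}\right) + 440356 = 462107 - \sqrt{1481}$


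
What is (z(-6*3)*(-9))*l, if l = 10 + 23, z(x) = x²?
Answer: -96228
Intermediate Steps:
l = 33
(z(-6*3)*(-9))*l = ((-6*3)²*(-9))*33 = ((-2*9)²*(-9))*33 = ((-18)²*(-9))*33 = (324*(-9))*33 = -2916*33 = -96228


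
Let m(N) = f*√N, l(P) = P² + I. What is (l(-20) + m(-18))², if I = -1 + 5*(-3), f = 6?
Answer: 146808 + 13824*I*√2 ≈ 1.4681e+5 + 19550.0*I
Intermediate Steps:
I = -16 (I = -1 - 15 = -16)
l(P) = -16 + P² (l(P) = P² - 16 = -16 + P²)
m(N) = 6*√N
(l(-20) + m(-18))² = ((-16 + (-20)²) + 6*√(-18))² = ((-16 + 400) + 6*(3*I*√2))² = (384 + 18*I*√2)²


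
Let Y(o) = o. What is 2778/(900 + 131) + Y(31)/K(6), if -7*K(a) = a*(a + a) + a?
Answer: -7043/80418 ≈ -0.087580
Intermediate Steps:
K(a) = -2*a²/7 - a/7 (K(a) = -(a*(a + a) + a)/7 = -(a*(2*a) + a)/7 = -(2*a² + a)/7 = -(a + 2*a²)/7 = -2*a²/7 - a/7)
2778/(900 + 131) + Y(31)/K(6) = 2778/(900 + 131) + 31/((-⅐*6*(1 + 2*6))) = 2778/1031 + 31/((-⅐*6*(1 + 12))) = 2778*(1/1031) + 31/((-⅐*6*13)) = 2778/1031 + 31/(-78/7) = 2778/1031 + 31*(-7/78) = 2778/1031 - 217/78 = -7043/80418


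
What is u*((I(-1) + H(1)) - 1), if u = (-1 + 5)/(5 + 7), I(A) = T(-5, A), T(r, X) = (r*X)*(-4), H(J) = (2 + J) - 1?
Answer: -19/3 ≈ -6.3333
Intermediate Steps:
H(J) = 1 + J
T(r, X) = -4*X*r (T(r, X) = (X*r)*(-4) = -4*X*r)
I(A) = 20*A (I(A) = -4*A*(-5) = 20*A)
u = ⅓ (u = 4/12 = 4*(1/12) = ⅓ ≈ 0.33333)
u*((I(-1) + H(1)) - 1) = ((20*(-1) + (1 + 1)) - 1)/3 = ((-20 + 2) - 1)/3 = (-18 - 1)/3 = (⅓)*(-19) = -19/3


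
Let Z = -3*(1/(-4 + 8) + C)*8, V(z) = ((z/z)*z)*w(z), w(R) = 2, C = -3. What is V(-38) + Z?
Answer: -10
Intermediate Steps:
V(z) = 2*z (V(z) = ((z/z)*z)*2 = (1*z)*2 = z*2 = 2*z)
Z = 66 (Z = -3*(1/(-4 + 8) - 3)*8 = -3*(1/4 - 3)*8 = -3*(¼ - 3)*8 = -(-33)*8/4 = -3*(-22) = 66)
V(-38) + Z = 2*(-38) + 66 = -76 + 66 = -10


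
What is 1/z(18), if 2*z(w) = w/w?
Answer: 2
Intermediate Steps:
z(w) = ½ (z(w) = (w/w)/2 = (½)*1 = ½)
1/z(18) = 1/(½) = 2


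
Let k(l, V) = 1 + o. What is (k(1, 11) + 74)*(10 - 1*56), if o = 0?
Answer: -3450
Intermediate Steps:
k(l, V) = 1 (k(l, V) = 1 + 0 = 1)
(k(1, 11) + 74)*(10 - 1*56) = (1 + 74)*(10 - 1*56) = 75*(10 - 56) = 75*(-46) = -3450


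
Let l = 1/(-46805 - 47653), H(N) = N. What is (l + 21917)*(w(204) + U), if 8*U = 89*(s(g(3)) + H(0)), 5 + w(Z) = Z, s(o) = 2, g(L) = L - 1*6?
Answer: 610719615575/125944 ≈ 4.8491e+6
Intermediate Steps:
g(L) = -6 + L (g(L) = L - 6 = -6 + L)
l = -1/94458 (l = 1/(-94458) = -1/94458 ≈ -1.0587e-5)
w(Z) = -5 + Z
U = 89/4 (U = (89*(2 + 0))/8 = (89*2)/8 = (⅛)*178 = 89/4 ≈ 22.250)
(l + 21917)*(w(204) + U) = (-1/94458 + 21917)*((-5 + 204) + 89/4) = 2070235985*(199 + 89/4)/94458 = (2070235985/94458)*(885/4) = 610719615575/125944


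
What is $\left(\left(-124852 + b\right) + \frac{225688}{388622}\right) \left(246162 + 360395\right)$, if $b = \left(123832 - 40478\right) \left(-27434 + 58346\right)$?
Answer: $\frac{303669736052130207200}{194311} \approx 1.5628 \cdot 10^{15}$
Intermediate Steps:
$b = 2576638848$ ($b = 83354 \cdot 30912 = 2576638848$)
$\left(\left(-124852 + b\right) + \frac{225688}{388622}\right) \left(246162 + 360395\right) = \left(\left(-124852 + 2576638848\right) + \frac{225688}{388622}\right) \left(246162 + 360395\right) = \left(2576513996 + 225688 \cdot \frac{1}{388622}\right) 606557 = \left(2576513996 + \frac{112844}{194311}\right) 606557 = \frac{500645011189600}{194311} \cdot 606557 = \frac{303669736052130207200}{194311}$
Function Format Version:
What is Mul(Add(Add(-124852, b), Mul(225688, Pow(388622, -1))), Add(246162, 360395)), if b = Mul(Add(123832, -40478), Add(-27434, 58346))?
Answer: Rational(303669736052130207200, 194311) ≈ 1.5628e+15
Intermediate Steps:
b = 2576638848 (b = Mul(83354, 30912) = 2576638848)
Mul(Add(Add(-124852, b), Mul(225688, Pow(388622, -1))), Add(246162, 360395)) = Mul(Add(Add(-124852, 2576638848), Mul(225688, Pow(388622, -1))), Add(246162, 360395)) = Mul(Add(2576513996, Mul(225688, Rational(1, 388622))), 606557) = Mul(Add(2576513996, Rational(112844, 194311)), 606557) = Mul(Rational(500645011189600, 194311), 606557) = Rational(303669736052130207200, 194311)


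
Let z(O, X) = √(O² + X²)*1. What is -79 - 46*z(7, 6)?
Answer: -79 - 46*√85 ≈ -503.10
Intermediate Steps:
z(O, X) = √(O² + X²)
-79 - 46*z(7, 6) = -79 - 46*√(7² + 6²) = -79 - 46*√(49 + 36) = -79 - 46*√85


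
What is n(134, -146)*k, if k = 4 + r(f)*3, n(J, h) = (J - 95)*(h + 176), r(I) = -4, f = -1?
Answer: -9360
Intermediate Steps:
n(J, h) = (-95 + J)*(176 + h)
k = -8 (k = 4 - 4*3 = 4 - 12 = -8)
n(134, -146)*k = (-16720 - 95*(-146) + 176*134 + 134*(-146))*(-8) = (-16720 + 13870 + 23584 - 19564)*(-8) = 1170*(-8) = -9360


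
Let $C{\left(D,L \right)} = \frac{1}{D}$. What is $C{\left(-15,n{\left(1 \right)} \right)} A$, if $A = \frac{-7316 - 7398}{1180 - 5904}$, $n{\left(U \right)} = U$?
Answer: $- \frac{7357}{35430} \approx -0.20765$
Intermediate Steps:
$A = \frac{7357}{2362}$ ($A = - \frac{14714}{-4724} = \left(-14714\right) \left(- \frac{1}{4724}\right) = \frac{7357}{2362} \approx 3.1147$)
$C{\left(-15,n{\left(1 \right)} \right)} A = \frac{1}{-15} \cdot \frac{7357}{2362} = \left(- \frac{1}{15}\right) \frac{7357}{2362} = - \frac{7357}{35430}$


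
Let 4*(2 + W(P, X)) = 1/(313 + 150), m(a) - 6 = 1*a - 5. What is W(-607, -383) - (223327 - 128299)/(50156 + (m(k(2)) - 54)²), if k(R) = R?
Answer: -371351027/97705964 ≈ -3.8007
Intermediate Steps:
m(a) = 1 + a (m(a) = 6 + (1*a - 5) = 6 + (a - 5) = 6 + (-5 + a) = 1 + a)
W(P, X) = -3703/1852 (W(P, X) = -2 + 1/(4*(313 + 150)) = -2 + (¼)/463 = -2 + (¼)*(1/463) = -2 + 1/1852 = -3703/1852)
W(-607, -383) - (223327 - 128299)/(50156 + (m(k(2)) - 54)²) = -3703/1852 - (223327 - 128299)/(50156 + ((1 + 2) - 54)²) = -3703/1852 - 95028/(50156 + (3 - 54)²) = -3703/1852 - 95028/(50156 + (-51)²) = -3703/1852 - 95028/(50156 + 2601) = -3703/1852 - 95028/52757 = -371351027/97705964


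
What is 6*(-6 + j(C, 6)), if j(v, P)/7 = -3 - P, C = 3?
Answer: -414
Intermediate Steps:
j(v, P) = -21 - 7*P (j(v, P) = 7*(-3 - P) = -21 - 7*P)
6*(-6 + j(C, 6)) = 6*(-6 + (-21 - 7*6)) = 6*(-6 + (-21 - 42)) = 6*(-6 - 63) = 6*(-69) = -414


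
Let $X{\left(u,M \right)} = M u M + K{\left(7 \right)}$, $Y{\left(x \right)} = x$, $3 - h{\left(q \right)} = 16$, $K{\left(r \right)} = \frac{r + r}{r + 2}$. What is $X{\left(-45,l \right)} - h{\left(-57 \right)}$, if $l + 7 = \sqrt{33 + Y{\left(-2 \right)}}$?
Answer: $- \frac{32269}{9} + 630 \sqrt{31} \approx -77.753$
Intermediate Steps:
$K{\left(r \right)} = \frac{2 r}{2 + r}$
$h{\left(q \right)} = -13$ ($h{\left(q \right)} = 3 - 16 = -13$)
$l = -7 + \sqrt{31}$ ($l = -7 + \sqrt{33 - 2} = -7 + \sqrt{31} \approx -1.4322$)
$X{\left(u,M \right)} = \frac{14}{9} + u M^{2}$ ($X{\left(u,M \right)} = M u M + 2 \cdot 7 \frac{1}{2 + 7} = u M^{2} + 2 \cdot 7 \cdot \frac{1}{9} = u M^{2} + \frac{14}{9} = \frac{14}{9} + u M^{2}$)
$X{\left(-45,l \right)} - h{\left(-57 \right)} = \left(\frac{14}{9} - 45 \left(-7 + \sqrt{31}\right)^{2}\right) - -13 = \left(\frac{14}{9} - 45 \left(-7 + \sqrt{31}\right)^{2}\right) + 13 = \frac{131}{9} - 45 \left(-7 + \sqrt{31}\right)^{2}$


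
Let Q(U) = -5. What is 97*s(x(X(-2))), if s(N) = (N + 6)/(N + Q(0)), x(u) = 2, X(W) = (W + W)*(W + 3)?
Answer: -776/3 ≈ -258.67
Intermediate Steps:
X(W) = 2*W*(3 + W) (X(W) = (2*W)*(3 + W) = 2*W*(3 + W))
s(N) = (6 + N)/(-5 + N) (s(N) = (N + 6)/(N - 5) = (6 + N)/(-5 + N))
97*s(x(X(-2))) = 97*((6 + 2)/(-5 + 2)) = 97*(8/(-3)) = 97*(-1/3*8) = 97*(-8/3) = -776/3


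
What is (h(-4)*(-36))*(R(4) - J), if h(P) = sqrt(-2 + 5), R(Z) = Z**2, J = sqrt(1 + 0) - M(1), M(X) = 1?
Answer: -576*sqrt(3) ≈ -997.66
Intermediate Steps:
J = 0 (J = sqrt(1 + 0) - 1*1 = sqrt(1) - 1 = 1 - 1 = 0)
h(P) = sqrt(3)
(h(-4)*(-36))*(R(4) - J) = (sqrt(3)*(-36))*(4**2 - 1*0) = (-36*sqrt(3))*(16 + 0) = -36*sqrt(3)*16 = -576*sqrt(3)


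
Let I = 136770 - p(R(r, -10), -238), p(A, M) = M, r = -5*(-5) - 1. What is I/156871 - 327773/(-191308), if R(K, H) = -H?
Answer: 5971446519/2308513636 ≈ 2.5867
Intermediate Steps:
r = 24 (r = 25 - 1 = 24)
I = 137008 (I = 136770 - 1*(-238) = 136770 + 238 = 137008)
I/156871 - 327773/(-191308) = 137008/156871 - 327773/(-191308) = 137008*(1/156871) - 327773*(-1/191308) = 137008/156871 + 327773/191308 = 5971446519/2308513636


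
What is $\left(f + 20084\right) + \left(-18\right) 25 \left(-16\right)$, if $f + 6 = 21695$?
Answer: $48973$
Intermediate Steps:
$f = 21689$ ($f = -6 + 21695 = 21689$)
$\left(f + 20084\right) + \left(-18\right) 25 \left(-16\right) = \left(21689 + 20084\right) + \left(-18\right) 25 \left(-16\right) = 41773 - -7200 = 41773 + 7200 = 48973$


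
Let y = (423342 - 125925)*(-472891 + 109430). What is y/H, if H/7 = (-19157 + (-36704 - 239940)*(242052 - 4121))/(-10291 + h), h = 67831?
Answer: 888577727548140/65822202721 ≈ 13500.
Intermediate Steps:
H = -65822202721/8220 (H = 7*((-19157 + (-36704 - 239940)*(242052 - 4121))/(-10291 + 67831)) = 7*((-19157 - 276644*237931)/57540) = 7*((-19157 - 65822183564)*(1/57540)) = 7*(-65822202721*1/57540) = 7*(-65822202721/57540) = -65822202721/8220 ≈ -8.0076e+6)
y = -108099480237 (y = 297417*(-363461) = -108099480237)
y/H = -108099480237/(-65822202721/8220) = -108099480237*(-8220/65822202721) = 888577727548140/65822202721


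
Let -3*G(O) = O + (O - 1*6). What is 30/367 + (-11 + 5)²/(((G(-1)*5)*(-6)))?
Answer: -2703/7340 ≈ -0.36826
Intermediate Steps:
G(O) = 2 - 2*O/3 (G(O) = -(O + (O - 1*6))/3 = -(O + (O - 6))/3 = -(O + (-6 + O))/3 = -(-6 + 2*O)/3 = 2 - 2*O/3)
30/367 + (-11 + 5)²/(((G(-1)*5)*(-6))) = 30/367 + (-11 + 5)²/((((2 - ⅔*(-1))*5)*(-6))) = 30*(1/367) + (-6)²/((((2 + ⅔)*5)*(-6))) = 30/367 + 36/((((8/3)*5)*(-6))) = 30/367 + 36/(((40/3)*(-6))) = 30/367 + 36/(-80) = 30/367 + 36*(-1/80) = 30/367 - 9/20 = -2703/7340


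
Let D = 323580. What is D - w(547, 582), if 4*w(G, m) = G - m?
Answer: 1294355/4 ≈ 3.2359e+5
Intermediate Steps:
w(G, m) = -m/4 + G/4 (w(G, m) = (G - m)/4 = -m/4 + G/4)
D - w(547, 582) = 323580 - (-1/4*582 + (1/4)*547) = 323580 - (-291/2 + 547/4) = 323580 - 1*(-35/4) = 323580 + 35/4 = 1294355/4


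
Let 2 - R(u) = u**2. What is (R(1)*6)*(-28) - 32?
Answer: -200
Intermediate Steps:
R(u) = 2 - u**2
(R(1)*6)*(-28) - 32 = ((2 - 1*1**2)*6)*(-28) - 32 = ((2 - 1*1)*6)*(-28) - 32 = ((2 - 1)*6)*(-28) - 32 = (1*6)*(-28) - 32 = 6*(-28) - 32 = -168 - 32 = -200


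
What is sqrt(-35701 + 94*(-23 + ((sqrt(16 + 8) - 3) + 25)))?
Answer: sqrt(-35795 + 188*sqrt(6)) ≈ 187.97*I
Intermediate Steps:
sqrt(-35701 + 94*(-23 + ((sqrt(16 + 8) - 3) + 25))) = sqrt(-35701 + 94*(-23 + ((sqrt(24) - 3) + 25))) = sqrt(-35701 + 94*(-23 + ((2*sqrt(6) - 3) + 25))) = sqrt(-35701 + 94*(-23 + ((-3 + 2*sqrt(6)) + 25))) = sqrt(-35701 + 94*(-23 + (22 + 2*sqrt(6)))) = sqrt(-35701 + 94*(-1 + 2*sqrt(6))) = sqrt(-35701 + (-94 + 188*sqrt(6))) = sqrt(-35795 + 188*sqrt(6))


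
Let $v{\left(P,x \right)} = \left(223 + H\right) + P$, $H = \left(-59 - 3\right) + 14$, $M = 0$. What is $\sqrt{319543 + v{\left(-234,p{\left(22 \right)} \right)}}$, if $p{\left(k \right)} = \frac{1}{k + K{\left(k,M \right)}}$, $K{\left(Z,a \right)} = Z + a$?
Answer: $2 \sqrt{79871} \approx 565.23$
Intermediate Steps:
$p{\left(k \right)} = \frac{1}{2 k}$ ($p{\left(k \right)} = \frac{1}{k + \left(k + 0\right)} = \frac{1}{k + k} = \frac{1}{2 k}$)
$H = -48$ ($H = -62 + 14 = -48$)
$v{\left(P,x \right)} = 175 + P$ ($v{\left(P,x \right)} = \left(223 - 48\right) + P = 175 + P$)
$\sqrt{319543 + v{\left(-234,p{\left(22 \right)} \right)}} = \sqrt{319543 + \left(175 - 234\right)} = \sqrt{319543 - 59} = \sqrt{319484} = 2 \sqrt{79871}$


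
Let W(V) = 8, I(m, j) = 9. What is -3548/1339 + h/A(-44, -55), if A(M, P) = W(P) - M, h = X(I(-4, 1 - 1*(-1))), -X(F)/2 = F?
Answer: -8023/2678 ≈ -2.9959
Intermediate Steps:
X(F) = -2*F
h = -18 (h = -2*9 = -18)
A(M, P) = 8 - M
-3548/1339 + h/A(-44, -55) = -3548/1339 - 18/(8 - 1*(-44)) = -3548*1/1339 - 18/(8 + 44) = -3548/1339 - 18/52 = -3548/1339 - 18*1/52 = -3548/1339 - 9/26 = -8023/2678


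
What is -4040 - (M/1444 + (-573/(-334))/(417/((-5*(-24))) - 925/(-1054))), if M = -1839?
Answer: -89369794257151/22126052444 ≈ -4039.1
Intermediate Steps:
-4040 - (M/1444 + (-573/(-334))/(417/((-5*(-24))) - 925/(-1054))) = -4040 - (-1839/1444 + (-573/(-334))/(417/((-5*(-24))) - 925/(-1054))) = -4040 - (-1839*1/1444 + (-573*(-1/334))/(417/120 - 925*(-1/1054))) = -4040 - (-1839/1444 + 573/(334*(417*(1/120) + 925/1054))) = -4040 - (-1839/1444 + 573/(334*(139/40 + 925/1054))) = -4040 - (-1839/1444 + 573/(334*(91753/21080))) = -4040 - (-1839/1444 + (573/334)*(21080/91753)) = -4040 - (-1839/1444 + 6039420/15322751) = -4040 - 1*(-19457616609/22126052444) = -4040 + 19457616609/22126052444 = -89369794257151/22126052444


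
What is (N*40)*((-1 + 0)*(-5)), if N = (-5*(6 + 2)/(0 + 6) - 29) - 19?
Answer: -32800/3 ≈ -10933.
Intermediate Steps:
N = -164/3 (N = (-40/6 - 29) - 19 = (-5*4/3 - 29) - 19 = (-20/3 - 29) - 19 = -107/3 - 19 = -164/3 ≈ -54.667)
(N*40)*((-1 + 0)*(-5)) = (-164/3*40)*((-1 + 0)*(-5)) = -(-6560)*(-5)/3 = -6560/3*5 = -32800/3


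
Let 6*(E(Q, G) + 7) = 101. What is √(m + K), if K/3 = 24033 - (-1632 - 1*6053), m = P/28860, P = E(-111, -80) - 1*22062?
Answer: √79253092112870/28860 ≈ 308.47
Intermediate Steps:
E(Q, G) = 59/6 (E(Q, G) = -7 + (⅙)*101 = -7 + 101/6 = 59/6)
P = -132313/6 (P = 59/6 - 1*22062 = 59/6 - 22062 = -132313/6 ≈ -22052.)
m = -132313/173160 (m = -132313/6/28860 = -132313/6*1/28860 = -132313/173160 ≈ -0.76411)
K = 95154 (K = 3*(24033 - (-1632 - 1*6053)) = 3*(24033 - (-1632 - 6053)) = 3*(24033 - 1*(-7685)) = 3*(24033 + 7685) = 3*31718 = 95154)
√(m + K) = √(-132313/173160 + 95154) = √(16476734327/173160) = √79253092112870/28860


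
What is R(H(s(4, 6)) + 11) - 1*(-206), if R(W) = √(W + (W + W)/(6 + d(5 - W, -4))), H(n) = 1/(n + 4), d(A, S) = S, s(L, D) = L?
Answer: 206 + √89/2 ≈ 210.72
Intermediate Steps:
H(n) = 1/(4 + n)
R(W) = √2*√W (R(W) = √(W + (W + W)/(6 - 4)) = √(W + (2*W)/2) = √(W + (2*W)*(½)) = √(W + W) = √(2*W) = √2*√W)
R(H(s(4, 6)) + 11) - 1*(-206) = √2*√(1/(4 + 4) + 11) - 1*(-206) = √2*√(1/8 + 11) + 206 = √2*√(⅛ + 11) + 206 = √2*√(89/8) + 206 = √2*(√178/4) + 206 = √89/2 + 206 = 206 + √89/2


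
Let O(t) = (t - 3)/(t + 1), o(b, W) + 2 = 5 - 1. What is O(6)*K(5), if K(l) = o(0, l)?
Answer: 6/7 ≈ 0.85714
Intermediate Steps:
o(b, W) = 2 (o(b, W) = -2 + (5 - 1) = -2 + 4 = 2)
O(t) = (-3 + t)/(1 + t)
K(l) = 2
O(6)*K(5) = ((-3 + 6)/(1 + 6))*2 = (3/7)*2 = 6/7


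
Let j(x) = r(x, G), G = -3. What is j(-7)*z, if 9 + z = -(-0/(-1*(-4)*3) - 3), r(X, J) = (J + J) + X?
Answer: 78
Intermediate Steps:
r(X, J) = X + 2*J (r(X, J) = 2*J + X = X + 2*J)
j(x) = -6 + x (j(x) = x + 2*(-3) = x - 6 = -6 + x)
z = -6 (z = -9 - (-0/(-1*(-4)*3) - 3) = -9 - (-0/(4*3) - 3) = -9 - (-0/12 - 3) = -9 - (-3*0 - 3) = -9 - (0 - 3) = -9 - 1*(-3) = -9 + 3 = -6)
j(-7)*z = (-6 - 7)*(-6) = -13*(-6) = 78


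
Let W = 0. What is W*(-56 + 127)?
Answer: 0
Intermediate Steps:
W*(-56 + 127) = 0*(-56 + 127) = 0*71 = 0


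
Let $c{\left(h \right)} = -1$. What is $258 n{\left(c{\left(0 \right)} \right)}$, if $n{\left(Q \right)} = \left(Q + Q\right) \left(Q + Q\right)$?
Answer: $1032$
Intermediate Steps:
$n{\left(Q \right)} = 4 Q^{2}$ ($n{\left(Q \right)} = 2 Q 2 Q = 4 Q^{2}$)
$258 n{\left(c{\left(0 \right)} \right)} = 258 \cdot 4 \left(-1\right)^{2} = 258 \cdot 4 \cdot 1 = 258 \cdot 4 = 1032$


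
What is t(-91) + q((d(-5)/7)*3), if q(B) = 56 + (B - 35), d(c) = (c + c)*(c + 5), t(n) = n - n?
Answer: 21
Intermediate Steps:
t(n) = 0
d(c) = 2*c*(5 + c) (d(c) = (2*c)*(5 + c) = 2*c*(5 + c))
q(B) = 21 + B (q(B) = 56 + (-35 + B) = 21 + B)
t(-91) + q((d(-5)/7)*3) = 0 + (21 + ((2*(-5)*(5 - 5))/7)*3) = 0 + (21 + ((2*(-5)*0)/7)*3) = 0 + (21 + ((⅐)*0)*3) = 0 + (21 + 0*3) = 0 + (21 + 0) = 0 + 21 = 21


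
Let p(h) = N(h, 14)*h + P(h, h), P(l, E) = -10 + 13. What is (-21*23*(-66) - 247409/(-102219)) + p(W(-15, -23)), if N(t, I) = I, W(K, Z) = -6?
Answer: 3250504952/102219 ≈ 31799.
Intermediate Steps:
P(l, E) = 3
p(h) = 3 + 14*h (p(h) = 14*h + 3 = 3 + 14*h)
(-21*23*(-66) - 247409/(-102219)) + p(W(-15, -23)) = (-21*23*(-66) - 247409/(-102219)) + (3 + 14*(-6)) = (-483*(-66) - 247409*(-1/102219)) + (3 - 84) = (31878 + 247409/102219) - 81 = 3258784691/102219 - 81 = 3250504952/102219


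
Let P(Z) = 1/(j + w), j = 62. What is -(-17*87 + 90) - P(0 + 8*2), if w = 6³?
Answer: 386141/278 ≈ 1389.0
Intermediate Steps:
w = 216
P(Z) = 1/278 (P(Z) = 1/(62 + 216) = 1/278)
-(-17*87 + 90) - P(0 + 8*2) = -(-17*87 + 90) - 1*1/278 = -(-1479 + 90) - 1/278 = -1*(-1389) - 1/278 = 1389 - 1/278 = 386141/278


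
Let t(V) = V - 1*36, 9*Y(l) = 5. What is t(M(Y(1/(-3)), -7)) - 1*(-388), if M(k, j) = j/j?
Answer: 353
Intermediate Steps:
Y(l) = 5/9 (Y(l) = (1/9)*5 = 5/9)
M(k, j) = 1
t(V) = -36 + V (t(V) = V - 36 = -36 + V)
t(M(Y(1/(-3)), -7)) - 1*(-388) = (-36 + 1) - 1*(-388) = -35 + 388 = 353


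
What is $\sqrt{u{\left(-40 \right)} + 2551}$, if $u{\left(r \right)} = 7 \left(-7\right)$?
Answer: $3 \sqrt{278} \approx 50.02$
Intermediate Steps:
$u{\left(r \right)} = -49$
$\sqrt{u{\left(-40 \right)} + 2551} = \sqrt{-49 + 2551} = \sqrt{2502} = 3 \sqrt{278}$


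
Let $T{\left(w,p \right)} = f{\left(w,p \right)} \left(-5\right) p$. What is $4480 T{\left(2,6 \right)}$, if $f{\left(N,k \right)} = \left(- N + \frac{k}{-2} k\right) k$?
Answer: $16128000$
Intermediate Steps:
$f{\left(N,k \right)} = k \left(- N - \frac{k^{2}}{2}\right)$ ($f{\left(N,k \right)} = \left(- N + k \left(- \frac{1}{2}\right) k\right) k = \left(- N + - \frac{k}{2} k\right) k = \left(- N - \frac{k^{2}}{2}\right) k = k \left(- N - \frac{k^{2}}{2}\right)$)
$T{\left(w,p \right)} = 5 p^{2} \left(w + \frac{p^{2}}{2}\right)$ ($T{\left(w,p \right)} = - p \left(w + \frac{p^{2}}{2}\right) \left(-5\right) p = 5 p \left(w + \frac{p^{2}}{2}\right) p = 5 p^{2} \left(w + \frac{p^{2}}{2}\right)$)
$4480 T{\left(2,6 \right)} = 4480 \frac{5 \cdot 6^{2} \left(6^{2} + 2 \cdot 2\right)}{2} = 4480 \cdot \frac{5}{2} \cdot 36 \left(36 + 4\right) = 4480 \cdot \frac{5}{2} \cdot 36 \cdot 40 = 4480 \cdot 3600 = 16128000$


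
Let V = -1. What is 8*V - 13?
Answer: -21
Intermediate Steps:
8*V - 13 = 8*(-1) - 13 = -8 - 13 = -21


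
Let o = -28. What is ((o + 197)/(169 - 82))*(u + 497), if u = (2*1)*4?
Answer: 85345/87 ≈ 980.98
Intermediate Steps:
u = 8 (u = 2*4 = 8)
((o + 197)/(169 - 82))*(u + 497) = ((-28 + 197)/(169 - 82))*(8 + 497) = (169/87)*505 = 85345/87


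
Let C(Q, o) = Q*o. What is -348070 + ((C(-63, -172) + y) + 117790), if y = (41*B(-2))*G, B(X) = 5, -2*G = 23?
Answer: -443603/2 ≈ -2.2180e+5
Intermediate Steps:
G = -23/2 (G = -½*23 = -23/2 ≈ -11.500)
y = -4715/2 (y = (41*5)*(-23/2) = 205*(-23/2) = -4715/2 ≈ -2357.5)
-348070 + ((C(-63, -172) + y) + 117790) = -348070 + ((-63*(-172) - 4715/2) + 117790) = -348070 + ((10836 - 4715/2) + 117790) = -348070 + (16957/2 + 117790) = -348070 + 252537/2 = -443603/2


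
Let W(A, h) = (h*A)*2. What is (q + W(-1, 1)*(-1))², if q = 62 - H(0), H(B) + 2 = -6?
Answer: 5184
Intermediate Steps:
H(B) = -8 (H(B) = -2 - 6 = -8)
W(A, h) = 2*A*h (W(A, h) = (A*h)*2 = 2*A*h)
q = 70 (q = 62 - 1*(-8) = 62 + 8 = 70)
(q + W(-1, 1)*(-1))² = (70 + (2*(-1)*1)*(-1))² = (70 - 2*(-1))² = (70 + 2)² = 72² = 5184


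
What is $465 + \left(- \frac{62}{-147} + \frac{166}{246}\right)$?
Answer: $\frac{936388}{2009} \approx 466.1$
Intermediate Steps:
$465 + \left(- \frac{62}{-147} + \frac{166}{246}\right) = 465 + \left(\left(-62\right) \left(- \frac{1}{147}\right) + 166 \cdot \frac{1}{246}\right) = 465 + \left(\frac{62}{147} + \frac{83}{123}\right) = 465 + \frac{2203}{2009} = \frac{936388}{2009}$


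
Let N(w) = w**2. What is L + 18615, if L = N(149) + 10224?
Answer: 51040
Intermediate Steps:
L = 32425 (L = 149**2 + 10224 = 22201 + 10224 = 32425)
L + 18615 = 32425 + 18615 = 51040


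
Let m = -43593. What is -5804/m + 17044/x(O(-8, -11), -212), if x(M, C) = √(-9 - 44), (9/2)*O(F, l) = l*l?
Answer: 5804/43593 - 17044*I*√53/53 ≈ 0.13314 - 2341.2*I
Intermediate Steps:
O(F, l) = 2*l²/9 (O(F, l) = 2*(l*l)/9 = 2*l²/9)
x(M, C) = I*√53 (x(M, C) = √(-53) = I*√53)
-5804/m + 17044/x(O(-8, -11), -212) = -5804/(-43593) + 17044/((I*√53)) = -5804*(-1/43593) + 17044*(-I*√53/53) = 5804/43593 - 17044*I*√53/53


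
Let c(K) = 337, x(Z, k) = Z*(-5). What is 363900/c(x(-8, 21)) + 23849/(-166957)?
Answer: 8678230741/8037787 ≈ 1079.7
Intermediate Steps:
x(Z, k) = -5*Z
363900/c(x(-8, 21)) + 23849/(-166957) = 363900/337 + 23849/(-166957) = 363900*(1/337) + 23849*(-1/166957) = 363900/337 - 3407/23851 = 8678230741/8037787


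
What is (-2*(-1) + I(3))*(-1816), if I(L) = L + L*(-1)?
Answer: -3632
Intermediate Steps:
I(L) = 0 (I(L) = L - L = 0)
(-2*(-1) + I(3))*(-1816) = (-2*(-1) + 0)*(-1816) = (2 + 0)*(-1816) = 2*(-1816) = -3632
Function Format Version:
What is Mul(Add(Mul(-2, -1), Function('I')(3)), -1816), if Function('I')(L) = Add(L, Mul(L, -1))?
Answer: -3632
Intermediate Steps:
Function('I')(L) = 0 (Function('I')(L) = Add(L, Mul(-1, L)) = 0)
Mul(Add(Mul(-2, -1), Function('I')(3)), -1816) = Mul(Add(Mul(-2, -1), 0), -1816) = Mul(Add(2, 0), -1816) = Mul(2, -1816) = -3632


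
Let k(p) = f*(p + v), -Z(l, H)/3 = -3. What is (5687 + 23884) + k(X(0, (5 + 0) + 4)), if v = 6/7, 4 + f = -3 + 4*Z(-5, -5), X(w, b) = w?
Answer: 207171/7 ≈ 29596.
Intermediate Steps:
Z(l, H) = 9 (Z(l, H) = -3*(-3) = 9)
f = 29 (f = -4 + (-3 + 4*9) = -4 + (-3 + 36) = -4 + 33 = 29)
v = 6/7 (v = 6*(1/7) = 6/7 ≈ 0.85714)
k(p) = 174/7 + 29*p (k(p) = 29*(p + 6/7) = 29*(6/7 + p) = 174/7 + 29*p)
(5687 + 23884) + k(X(0, (5 + 0) + 4)) = (5687 + 23884) + (174/7 + 29*0) = 29571 + (174/7 + 0) = 29571 + 174/7 = 207171/7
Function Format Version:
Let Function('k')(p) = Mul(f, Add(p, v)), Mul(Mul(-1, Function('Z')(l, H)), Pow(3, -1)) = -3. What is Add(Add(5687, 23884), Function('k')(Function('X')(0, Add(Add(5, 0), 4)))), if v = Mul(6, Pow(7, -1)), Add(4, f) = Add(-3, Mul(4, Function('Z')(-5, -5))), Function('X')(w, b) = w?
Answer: Rational(207171, 7) ≈ 29596.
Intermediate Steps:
Function('Z')(l, H) = 9 (Function('Z')(l, H) = Mul(-3, -3) = 9)
f = 29 (f = Add(-4, Add(-3, Mul(4, 9))) = Add(-4, Add(-3, 36)) = Add(-4, 33) = 29)
v = Rational(6, 7) (v = Mul(6, Rational(1, 7)) = Rational(6, 7) ≈ 0.85714)
Function('k')(p) = Add(Rational(174, 7), Mul(29, p)) (Function('k')(p) = Mul(29, Add(p, Rational(6, 7))) = Mul(29, Add(Rational(6, 7), p)) = Add(Rational(174, 7), Mul(29, p)))
Add(Add(5687, 23884), Function('k')(Function('X')(0, Add(Add(5, 0), 4)))) = Add(Add(5687, 23884), Add(Rational(174, 7), Mul(29, 0))) = Add(29571, Add(Rational(174, 7), 0)) = Add(29571, Rational(174, 7)) = Rational(207171, 7)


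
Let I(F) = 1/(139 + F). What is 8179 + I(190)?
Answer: 2690892/329 ≈ 8179.0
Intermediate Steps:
8179 + I(190) = 8179 + 1/(139 + 190) = 8179 + 1/329 = 2690892/329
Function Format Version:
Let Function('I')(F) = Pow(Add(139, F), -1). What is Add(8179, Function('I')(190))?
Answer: Rational(2690892, 329) ≈ 8179.0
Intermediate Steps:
Add(8179, Function('I')(190)) = Add(8179, Pow(Add(139, 190), -1)) = Add(8179, Pow(329, -1)) = Add(8179, Rational(1, 329)) = Rational(2690892, 329)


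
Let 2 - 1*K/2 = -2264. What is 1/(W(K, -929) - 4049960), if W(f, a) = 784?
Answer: -1/4049176 ≈ -2.4696e-7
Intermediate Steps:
K = 4532 (K = 4 - 2*(-2264) = 4 + 4528 = 4532)
1/(W(K, -929) - 4049960) = 1/(784 - 4049960) = 1/(-4049176) = -1/4049176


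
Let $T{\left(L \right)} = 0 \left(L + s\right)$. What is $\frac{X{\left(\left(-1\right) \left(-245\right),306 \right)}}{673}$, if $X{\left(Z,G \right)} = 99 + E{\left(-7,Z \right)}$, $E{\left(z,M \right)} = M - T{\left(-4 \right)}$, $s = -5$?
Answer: $\frac{344}{673} \approx 0.51114$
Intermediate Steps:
$T{\left(L \right)} = 0$ ($T{\left(L \right)} = 0 \left(L - 5\right) = 0 \left(-5 + L\right) = 0$)
$E{\left(z,M \right)} = M$ ($E{\left(z,M \right)} = M - 0 = M + 0 = M$)
$X{\left(Z,G \right)} = 99 + Z$
$\frac{X{\left(\left(-1\right) \left(-245\right),306 \right)}}{673} = \frac{99 - -245}{673} = \left(99 + 245\right) \frac{1}{673} = 344 \cdot \frac{1}{673} = \frac{344}{673}$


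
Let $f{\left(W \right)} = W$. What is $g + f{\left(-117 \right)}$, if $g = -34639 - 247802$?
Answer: $-282558$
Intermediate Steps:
$g = -282441$ ($g = -34639 - 247802 = -282441$)
$g + f{\left(-117 \right)} = -282441 - 117 = -282558$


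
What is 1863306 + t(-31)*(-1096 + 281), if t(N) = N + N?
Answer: 1913836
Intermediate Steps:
t(N) = 2*N
1863306 + t(-31)*(-1096 + 281) = 1863306 + (2*(-31))*(-1096 + 281) = 1863306 - 62*(-815) = 1863306 + 50530 = 1913836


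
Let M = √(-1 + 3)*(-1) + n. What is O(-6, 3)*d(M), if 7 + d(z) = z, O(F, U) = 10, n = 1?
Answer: -60 - 10*√2 ≈ -74.142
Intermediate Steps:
M = 1 - √2 (M = √(-1 + 3)*(-1) + 1 = √2*(-1) + 1 = -√2 + 1 = 1 - √2 ≈ -0.41421)
d(z) = -7 + z
O(-6, 3)*d(M) = 10*(-7 + (1 - √2)) = 10*(-6 - √2) = -60 - 10*√2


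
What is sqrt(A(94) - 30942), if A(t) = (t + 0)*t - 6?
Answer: 4*I*sqrt(1382) ≈ 148.7*I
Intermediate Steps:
A(t) = -6 + t**2 (A(t) = t*t - 6 = t**2 - 6 = -6 + t**2)
sqrt(A(94) - 30942) = sqrt((-6 + 94**2) - 30942) = sqrt((-6 + 8836) - 30942) = sqrt(8830 - 30942) = sqrt(-22112) = 4*I*sqrt(1382)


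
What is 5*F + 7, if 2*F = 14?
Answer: 42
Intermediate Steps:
F = 7 (F = (½)*14 = 7)
5*F + 7 = 5*7 + 7 = 35 + 7 = 42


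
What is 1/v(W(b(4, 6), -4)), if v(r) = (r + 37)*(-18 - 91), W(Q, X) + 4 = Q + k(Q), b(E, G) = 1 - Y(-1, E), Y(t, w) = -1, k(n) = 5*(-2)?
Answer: -1/2725 ≈ -0.00036697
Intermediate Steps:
k(n) = -10
b(E, G) = 2 (b(E, G) = 1 - 1*(-1) = 1 + 1 = 2)
W(Q, X) = -14 + Q (W(Q, X) = -4 + (Q - 10) = -4 + (-10 + Q) = -14 + Q)
v(r) = -4033 - 109*r (v(r) = (37 + r)*(-109) = -4033 - 109*r)
1/v(W(b(4, 6), -4)) = 1/(-4033 - 109*(-14 + 2)) = 1/(-4033 - 109*(-12)) = 1/(-4033 + 1308) = 1/(-2725) = -1/2725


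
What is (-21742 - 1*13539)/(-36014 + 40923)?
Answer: -35281/4909 ≈ -7.1870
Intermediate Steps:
(-21742 - 1*13539)/(-36014 + 40923) = (-21742 - 13539)/4909 = -35281*1/4909 = -35281/4909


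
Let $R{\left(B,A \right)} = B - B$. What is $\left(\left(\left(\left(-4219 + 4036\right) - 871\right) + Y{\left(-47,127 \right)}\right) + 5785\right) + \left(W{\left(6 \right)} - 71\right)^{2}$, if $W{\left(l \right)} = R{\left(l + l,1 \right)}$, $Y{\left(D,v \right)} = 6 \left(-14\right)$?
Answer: $9688$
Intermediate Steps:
$R{\left(B,A \right)} = 0$
$Y{\left(D,v \right)} = -84$
$W{\left(l \right)} = 0$
$\left(\left(\left(\left(-4219 + 4036\right) - 871\right) + Y{\left(-47,127 \right)}\right) + 5785\right) + \left(W{\left(6 \right)} - 71\right)^{2} = \left(\left(\left(\left(-4219 + 4036\right) - 871\right) - 84\right) + 5785\right) + \left(0 - 71\right)^{2} = \left(\left(\left(-183 - 871\right) - 84\right) + 5785\right) + \left(-71\right)^{2} = \left(\left(-1054 - 84\right) + 5785\right) + 5041 = \left(-1138 + 5785\right) + 5041 = 4647 + 5041 = 9688$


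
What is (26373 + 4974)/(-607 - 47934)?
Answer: -31347/48541 ≈ -0.64578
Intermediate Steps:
(26373 + 4974)/(-607 - 47934) = 31347/(-48541) = 31347*(-1/48541) = -31347/48541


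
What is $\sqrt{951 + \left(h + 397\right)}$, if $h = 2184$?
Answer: $2 \sqrt{883} \approx 59.431$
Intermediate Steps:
$\sqrt{951 + \left(h + 397\right)} = \sqrt{951 + \left(2184 + 397\right)} = \sqrt{951 + 2581} = \sqrt{3532} = 2 \sqrt{883}$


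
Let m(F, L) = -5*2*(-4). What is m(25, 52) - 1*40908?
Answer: -40868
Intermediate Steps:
m(F, L) = 40 (m(F, L) = -10*(-4) = 40)
m(25, 52) - 1*40908 = 40 - 1*40908 = 40 - 40908 = -40868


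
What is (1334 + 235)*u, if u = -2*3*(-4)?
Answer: 37656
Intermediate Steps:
u = 24 (u = -6*(-4) = 24)
(1334 + 235)*u = (1334 + 235)*24 = 1569*24 = 37656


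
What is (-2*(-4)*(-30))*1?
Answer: -240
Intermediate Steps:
(-2*(-4)*(-30))*1 = (8*(-30))*1 = -240*1 = -240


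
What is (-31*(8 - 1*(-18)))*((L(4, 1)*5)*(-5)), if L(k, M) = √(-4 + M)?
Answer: 20150*I*√3 ≈ 34901.0*I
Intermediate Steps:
(-31*(8 - 1*(-18)))*((L(4, 1)*5)*(-5)) = (-31*(8 - 1*(-18)))*((√(-4 + 1)*5)*(-5)) = (-31*(8 + 18))*((√(-3)*5)*(-5)) = (-31*26)*(((I*√3)*5)*(-5)) = -806*5*I*√3*(-5) = -(-20150)*I*√3 = 20150*I*√3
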